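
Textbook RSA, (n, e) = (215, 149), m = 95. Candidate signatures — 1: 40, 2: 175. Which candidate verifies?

1

Candidate 1: 40^2 = 1600 ≡ 95; 40^4 ≡ 95^2 = 9025 ≡ 210; 40^8 ≡ 210^2 = 44100 ≡ 25; 40^16 ≡ 25^2 = 625 ≡ 195; 40^32 ≡ 195^2 = 38025 ≡ 185; 40^64 ≡ 185^2 = 34225 ≡ 40; 40^128 ≡ 40^2 = 1600 ≡ 95; 149 = 128 + 16 + 4 + 1, so 40^149 ≡ 95·195·210·40 ≡ 95 (mod 215)
  → matches m = 95
Candidate 2: 175^2 = 30625 ≡ 95; 175^4 ≡ 95^2 = 9025 ≡ 210; 175^8 ≡ 210^2 = 44100 ≡ 25; 175^16 ≡ 25^2 = 625 ≡ 195; 175^32 ≡ 195^2 = 38025 ≡ 185; 175^64 ≡ 185^2 = 34225 ≡ 40; 175^128 ≡ 40^2 = 1600 ≡ 95; 149 = 128 + 16 + 4 + 1, so 175^149 ≡ 95·195·210·175 ≡ 120 (mod 215)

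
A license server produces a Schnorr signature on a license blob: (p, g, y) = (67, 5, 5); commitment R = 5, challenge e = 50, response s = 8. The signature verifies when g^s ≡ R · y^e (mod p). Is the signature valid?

g^s mod p:
Squares mod 67: 5^1≡5, 5^2≡25, 5^4≡22, 5^8≡15
5^8 ≡ 15 (mod 67)
R · y^e mod p:
Squares mod 67: 5^1≡5, 5^2≡25, 5^4≡22, 5^8≡15, 5^16≡24, 5^32≡40
50 = 32 + 16 + 2, so 5^50 ≡ 40·24·25 ≡ 14 (mod 67)
5·14 = 70 ≡ 3 (mod 67)
15 ≠ 3; the check fails.

invalid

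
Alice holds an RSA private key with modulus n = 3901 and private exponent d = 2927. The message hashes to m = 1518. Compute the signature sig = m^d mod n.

3708

Squares mod 3901: m^1≡1518, m^2≡2734, m^4≡440, m^8≡2451, m^16≡3762, m^32≡3717, m^64≡2648, m^128≡1807, m^256≡112, m^512≡841, m^1024≡1200, m^2048≡531
2927 = 2048 + 512 + 256 + 64 + 32 + 8 + 4 + 2 + 1, so m^2927 ≡ 531·841·112·2648·3717·2451·440·2734·1518 ≡ 3708 (mod 3901)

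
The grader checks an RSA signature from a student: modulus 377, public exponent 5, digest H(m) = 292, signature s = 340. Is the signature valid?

valid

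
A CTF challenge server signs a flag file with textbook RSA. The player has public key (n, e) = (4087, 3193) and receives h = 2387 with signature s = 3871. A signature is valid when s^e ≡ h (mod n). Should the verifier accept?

accept

Squares mod 4087: s^1≡3871, s^2≡1699, s^4≡1179, s^8≡461, s^16≡4084, s^32≡9, s^64≡81, s^128≡2474, s^256≡2437, s^512≡558, s^1024≡752, s^2048≡1498
3193 = 2048 + 1024 + 64 + 32 + 16 + 8 + 1, so s^3193 ≡ 1498·752·81·9·4084·461·3871 ≡ 2387 (mod 4087)
2387 = h, so the signature checks out.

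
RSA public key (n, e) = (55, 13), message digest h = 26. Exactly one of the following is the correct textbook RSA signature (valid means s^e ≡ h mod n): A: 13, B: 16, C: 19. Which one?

B

Candidate A: Squares mod 55: 13^1≡13, 13^2≡4, 13^4≡16, 13^8≡36; 13 = 8 + 4 + 1, so 13^13 ≡ 36·16·13 ≡ 8 (mod 55)
Candidate B: Squares mod 55: 16^1≡16, 16^2≡36, 16^4≡31, 16^8≡26; 13 = 8 + 4 + 1, so 16^13 ≡ 26·31·16 ≡ 26 (mod 55)
  → matches h = 26
Candidate C: Squares mod 55: 19^1≡19, 19^2≡31, 19^4≡26, 19^8≡16; 13 = 8 + 4 + 1, so 19^13 ≡ 16·26·19 ≡ 39 (mod 55)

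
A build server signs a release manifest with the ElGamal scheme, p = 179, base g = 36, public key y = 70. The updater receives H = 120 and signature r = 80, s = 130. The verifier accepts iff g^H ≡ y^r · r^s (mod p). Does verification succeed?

fails

Left side g^H mod p:
36^2 = 1296 ≡ 43
36^4 ≡ 43^2 = 1849 ≡ 59
36^8 ≡ 59^2 = 3481 ≡ 80
36^16 ≡ 80^2 = 6400 ≡ 135
36^32 ≡ 135^2 = 18225 ≡ 146
36^64 ≡ 146^2 = 21316 ≡ 15
120 = 64 + 32 + 16 + 8, so 36^120 ≡ 15·146·135·80 ≡ 14 (mod 179)
Right side y^r · r^s mod p:
70^2 = 4900 ≡ 67
70^4 ≡ 67^2 = 4489 ≡ 14
70^8 ≡ 14^2 = 196 ≡ 17
70^16 ≡ 17^2 = 289 ≡ 110
70^32 ≡ 110^2 = 12100 ≡ 107
70^64 ≡ 107^2 = 11449 ≡ 172
80 = 64 + 16, so 70^80 ≡ 172·110 ≡ 125 (mod 179)
80^2 = 6400 ≡ 135
80^4 ≡ 135^2 = 18225 ≡ 146
80^8 ≡ 146^2 = 21316 ≡ 15
80^16 ≡ 15^2 = 225 ≡ 46
80^32 ≡ 46^2 = 2116 ≡ 147
80^64 ≡ 147^2 = 21609 ≡ 129
80^128 ≡ 129^2 = 16641 ≡ 173
130 = 128 + 2, so 80^130 ≡ 173·135 ≡ 85 (mod 179)
125·85 = 10625 ≡ 64 (mod 179)
14 ≠ 64, so verification fails.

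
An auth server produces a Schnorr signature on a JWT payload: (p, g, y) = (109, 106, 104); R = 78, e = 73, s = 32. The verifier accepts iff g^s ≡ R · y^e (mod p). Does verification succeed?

g^s mod p:
Squares mod 109: 106^1≡106, 106^2≡9, 106^4≡81, 106^8≡21, 106^16≡5, 106^32≡25
106^32 ≡ 25 (mod 109)
R · y^e mod p:
Squares mod 109: 104^1≡104, 104^2≡25, 104^4≡80, 104^8≡78, 104^16≡89, 104^32≡73, 104^64≡97
73 = 64 + 8 + 1, so 104^73 ≡ 97·78·104 ≡ 102 (mod 109)
78·102 = 7956 ≡ 108 (mod 109)
25 ≠ 108; the check fails.

fails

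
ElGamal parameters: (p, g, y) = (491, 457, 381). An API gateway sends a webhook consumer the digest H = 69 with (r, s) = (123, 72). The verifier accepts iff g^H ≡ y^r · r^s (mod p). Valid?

Left side g^H mod p:
Squares mod 491: 457^1≡457, 457^2≡174, 457^4≡325, 457^8≡60, 457^16≡163, 457^32≡55, 457^64≡79
69 = 64 + 4 + 1, so 457^69 ≡ 79·325·457 ≡ 48 (mod 491)
Right side y^r · r^s mod p:
Squares mod 491: 381^1≡381, 381^2≡316, 381^4≡183, 381^8≡101, 381^16≡381, 381^32≡316, 381^64≡183
123 = 64 + 32 + 16 + 8 + 2 + 1, so 381^123 ≡ 183·316·381·101·316·381 ≡ 101 (mod 491)
Squares mod 491: 123^1≡123, 123^2≡399, 123^4≡117, 123^8≡432, 123^16≡44, 123^32≡463, 123^64≡293
72 = 64 + 8, so 123^72 ≡ 293·432 ≡ 389 (mod 491)
101·389 = 39289 ≡ 9 (mod 491)
48 ≠ 9, so verification fails.

no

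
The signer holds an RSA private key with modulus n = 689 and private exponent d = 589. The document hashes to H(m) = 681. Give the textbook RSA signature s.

291

(H(m))^2 ≡ 681^2 = 463761 ≡ 64
(H(m))^4 ≡ 64^2 = 4096 ≡ 651
(H(m))^8 ≡ 651^2 = 423801 ≡ 66
(H(m))^16 ≡ 66^2 = 4356 ≡ 222
(H(m))^32 ≡ 222^2 = 49284 ≡ 365
(H(m))^64 ≡ 365^2 = 133225 ≡ 248
(H(m))^128 ≡ 248^2 = 61504 ≡ 183
(H(m))^256 ≡ 183^2 = 33489 ≡ 417
(H(m))^512 ≡ 417^2 = 173889 ≡ 261
589 = 512 + 64 + 8 + 4 + 1, so (H(m))^589 ≡ 261·248·66·651·681 ≡ 291 (mod 689)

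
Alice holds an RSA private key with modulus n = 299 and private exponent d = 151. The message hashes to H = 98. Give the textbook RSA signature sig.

110

H^151 mod 299 = 110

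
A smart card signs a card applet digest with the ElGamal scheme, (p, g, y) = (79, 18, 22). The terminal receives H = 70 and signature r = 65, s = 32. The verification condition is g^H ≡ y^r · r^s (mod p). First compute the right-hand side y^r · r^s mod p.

46

22^65 mod 79 = 1
65^32 mod 79 = 46
y^r · r^s ≡ 1·46 = 46 ≡ 46 (mod 79)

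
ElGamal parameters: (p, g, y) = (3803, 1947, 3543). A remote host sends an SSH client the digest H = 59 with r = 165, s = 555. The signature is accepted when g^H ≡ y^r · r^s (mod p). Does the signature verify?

Left side g^H mod p:
1947^2 = 3790809 ≡ 3021
1947^4 ≡ 3021^2 = 9126441 ≡ 3044
1947^8 ≡ 3044^2 = 9265936 ≡ 1828
1947^16 ≡ 1828^2 = 3341584 ≡ 2550
1947^32 ≡ 2550^2 = 6502500 ≡ 3173
59 = 32 + 16 + 8 + 2 + 1, so 1947^59 ≡ 3173·2550·1828·3021·1947 ≡ 2234 (mod 3803)
Right side y^r · r^s mod p:
3543^2 = 12552849 ≡ 2949
3543^4 ≡ 2949^2 = 8696601 ≡ 2943
3543^8 ≡ 2943^2 = 8661249 ≡ 1818
3543^16 ≡ 1818^2 = 3305124 ≡ 317
3543^32 ≡ 317^2 = 100489 ≡ 1611
3543^64 ≡ 1611^2 = 2595321 ≡ 1675
3543^128 ≡ 1675^2 = 2805625 ≡ 2814
165 = 128 + 32 + 4 + 1, so 3543^165 ≡ 2814·1611·2943·3543 ≡ 2405 (mod 3803)
165^2 = 27225 ≡ 604
165^4 ≡ 604^2 = 364816 ≡ 3531
165^8 ≡ 3531^2 = 12467961 ≡ 1727
165^16 ≡ 1727^2 = 2982529 ≡ 977
165^32 ≡ 977^2 = 954529 ≡ 3779
165^64 ≡ 3779^2 = 14280841 ≡ 576
165^128 ≡ 576^2 = 331776 ≡ 915
165^256 ≡ 915^2 = 837225 ≡ 565
165^512 ≡ 565^2 = 319225 ≡ 3576
555 = 512 + 32 + 8 + 2 + 1, so 165^555 ≡ 3576·3779·1727·604·165 ≡ 823 (mod 3803)
2405·823 = 1979315 ≡ 1755 (mod 3803)
2234 ≠ 1755, so verification fails.

does not verify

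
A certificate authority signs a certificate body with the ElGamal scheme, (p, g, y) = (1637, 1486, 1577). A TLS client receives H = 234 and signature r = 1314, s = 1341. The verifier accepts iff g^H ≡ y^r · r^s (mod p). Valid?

Left side g^H mod p:
1486^2 = 2208196 ≡ 1520
1486^4 ≡ 1520^2 = 2310400 ≡ 593
1486^8 ≡ 593^2 = 351649 ≡ 1331
1486^16 ≡ 1331^2 = 1771561 ≡ 327
1486^32 ≡ 327^2 = 106929 ≡ 524
1486^64 ≡ 524^2 = 274576 ≡ 1197
1486^128 ≡ 1197^2 = 1432809 ≡ 434
234 = 128 + 64 + 32 + 8 + 2, so 1486^234 ≡ 434·1197·524·1331·1520 ≡ 409 (mod 1637)
Right side y^r · r^s mod p:
1577^2 = 2486929 ≡ 326
1577^4 ≡ 326^2 = 106276 ≡ 1508
1577^8 ≡ 1508^2 = 2274064 ≡ 271
1577^16 ≡ 271^2 = 73441 ≡ 1413
1577^32 ≡ 1413^2 = 1996569 ≡ 1066
1577^64 ≡ 1066^2 = 1136356 ≡ 278
1577^128 ≡ 278^2 = 77284 ≡ 345
1577^256 ≡ 345^2 = 119025 ≡ 1161
1577^512 ≡ 1161^2 = 1347921 ≡ 670
1577^1024 ≡ 670^2 = 448900 ≡ 362
1314 = 1024 + 256 + 32 + 2, so 1577^1314 ≡ 362·1161·1066·326 ≡ 1444 (mod 1637)
1314^2 = 1726596 ≡ 1198
1314^4 ≡ 1198^2 = 1435204 ≡ 1192
1314^8 ≡ 1192^2 = 1420864 ≡ 1585
1314^16 ≡ 1585^2 = 2512225 ≡ 1067
1314^32 ≡ 1067^2 = 1138489 ≡ 774
1314^64 ≡ 774^2 = 599076 ≡ 1571
1314^128 ≡ 1571^2 = 2468041 ≡ 1082
1314^256 ≡ 1082^2 = 1170724 ≡ 269
1314^512 ≡ 269^2 = 72361 ≡ 333
1314^1024 ≡ 333^2 = 110889 ≡ 1210
1341 = 1024 + 256 + 32 + 16 + 8 + 4 + 1, so 1314^1341 ≡ 1210·269·774·1067·1585·1192·1314 ≡ 729 (mod 1637)
1444·729 = 1052676 ≡ 85 (mod 1637)
409 ≠ 85, so verification fails.

no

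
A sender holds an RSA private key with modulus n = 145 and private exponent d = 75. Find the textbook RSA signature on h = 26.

h^2 ≡ 26^2 = 676 ≡ 96
h^4 ≡ 96^2 = 9216 ≡ 81
h^8 ≡ 81^2 = 6561 ≡ 36
h^16 ≡ 36^2 = 1296 ≡ 136
h^32 ≡ 136^2 = 18496 ≡ 81
h^64 ≡ 81^2 = 6561 ≡ 36
75 = 64 + 8 + 2 + 1, so h^75 ≡ 36·36·96·26 ≡ 11 (mod 145)

11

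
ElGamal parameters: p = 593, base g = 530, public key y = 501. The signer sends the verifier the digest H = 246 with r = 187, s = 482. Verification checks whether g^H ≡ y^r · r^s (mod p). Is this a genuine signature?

Left side g^H mod p:
Squares mod 593: 530^1≡530, 530^2≡411, 530^4≡509, 530^8≡533, 530^16≡42, 530^32≡578, 530^64≡225, 530^128≡220
246 = 128 + 64 + 32 + 16 + 4 + 2, so 530^246 ≡ 220·225·578·42·509·411 ≡ 163 (mod 593)
Right side y^r · r^s mod p:
Squares mod 593: 501^1≡501, 501^2≡162, 501^4≡152, 501^8≡570, 501^16≡529, 501^32≡538, 501^64≡60, 501^128≡42
187 = 128 + 32 + 16 + 8 + 2 + 1, so 501^187 ≡ 42·538·529·570·162·501 ≡ 431 (mod 593)
Squares mod 593: 187^1≡187, 187^2≡575, 187^4≡324, 187^8≡15, 187^16≡225, 187^32≡220, 187^64≡367, 187^128≡78, 187^256≡154
482 = 256 + 128 + 64 + 32 + 2, so 187^482 ≡ 154·78·367·220·575 ≡ 313 (mod 593)
431·313 = 134903 ≡ 292 (mod 593)
163 ≠ 292, so verification fails.

forged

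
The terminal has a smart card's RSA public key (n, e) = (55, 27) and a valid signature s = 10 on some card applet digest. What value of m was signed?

s^27 mod 55 = 10

10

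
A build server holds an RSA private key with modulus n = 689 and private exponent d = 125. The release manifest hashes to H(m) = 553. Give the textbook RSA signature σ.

Squares mod 689: (H(m))^1≡553, (H(m))^2≡582, (H(m))^4≡425, (H(m))^8≡107, (H(m))^16≡425, (H(m))^32≡107, (H(m))^64≡425
125 = 64 + 32 + 16 + 8 + 4 + 1, so (H(m))^125 ≡ 425·107·425·107·425·553 ≡ 76 (mod 689)

76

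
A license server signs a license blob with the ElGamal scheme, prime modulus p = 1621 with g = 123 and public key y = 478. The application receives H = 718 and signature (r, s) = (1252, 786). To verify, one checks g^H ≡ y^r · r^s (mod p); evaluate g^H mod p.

Squares mod 1621: 123^1≡123, 123^2≡540, 123^4≡1441, 123^8≡1601, 123^16≡400, 123^32≡1142, 123^64≡880, 123^128≡1183, 123^256≡566, 123^512≡1019
718 = 512 + 128 + 64 + 8 + 4 + 2, so 123^718 ≡ 1019·1183·880·1601·1441·540 ≡ 1618 (mod 1621)

1618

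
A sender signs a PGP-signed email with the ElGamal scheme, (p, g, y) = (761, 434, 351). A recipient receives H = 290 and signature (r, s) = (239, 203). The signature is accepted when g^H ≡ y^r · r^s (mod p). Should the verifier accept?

reject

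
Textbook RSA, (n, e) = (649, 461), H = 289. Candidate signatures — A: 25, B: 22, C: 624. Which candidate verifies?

Candidate A: Squares mod 649: 25^1≡25, 25^2≡625, 25^4≡576, 25^8≡137, 25^16≡597, 25^32≡108, 25^64≡631, 25^128≡324, 25^256≡487; 461 = 256 + 128 + 64 + 8 + 4 + 1, so 25^461 ≡ 487·324·631·137·576·25 ≡ 289 (mod 649)
  → matches H = 289
Candidate B: Squares mod 649: 22^1≡22, 22^2≡484, 22^4≡616, 22^8≡440, 22^16≡198, 22^32≡264, 22^64≡253, 22^128≡407, 22^256≡154; 461 = 256 + 128 + 64 + 8 + 4 + 1, so 22^461 ≡ 154·407·253·440·616·22 ≡ 550 (mod 649)
Candidate C: Squares mod 649: 624^1≡624, 624^2≡625, 624^4≡576, 624^8≡137, 624^16≡597, 624^32≡108, 624^64≡631, 624^128≡324, 624^256≡487; 461 = 256 + 128 + 64 + 8 + 4 + 1, so 624^461 ≡ 487·324·631·137·576·624 ≡ 360 (mod 649)

A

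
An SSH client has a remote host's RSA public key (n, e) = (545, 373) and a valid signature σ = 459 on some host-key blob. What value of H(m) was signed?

54

σ^373 mod 545 = 54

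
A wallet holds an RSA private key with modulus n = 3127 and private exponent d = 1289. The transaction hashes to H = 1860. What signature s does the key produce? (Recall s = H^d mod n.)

H^2 ≡ 1860^2 = 3459600 ≡ 1138
H^4 ≡ 1138^2 = 1295044 ≡ 466
H^8 ≡ 466^2 = 217156 ≡ 1393
H^16 ≡ 1393^2 = 1940449 ≡ 1709
H^32 ≡ 1709^2 = 2920681 ≡ 63
H^64 ≡ 63^2 = 3969 ≡ 842
H^128 ≡ 842^2 = 708964 ≡ 2262
H^256 ≡ 2262^2 = 5116644 ≡ 872
H^512 ≡ 872^2 = 760384 ≡ 523
H^1024 ≡ 523^2 = 273529 ≡ 1480
1289 = 1024 + 256 + 8 + 1, so H^1289 ≡ 1480·872·1393·1860 ≡ 856 (mod 3127)

856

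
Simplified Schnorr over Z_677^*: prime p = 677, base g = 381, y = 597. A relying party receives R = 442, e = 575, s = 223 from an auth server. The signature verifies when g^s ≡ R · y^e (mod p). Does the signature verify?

verifies

g^s mod p:
381^223 mod 677 = 80
R · y^e mod p:
597^575 mod 677 = 475
442·475 = 209950 ≡ 80 (mod 677)
80 ≡ 80 (mod 677); signature holds.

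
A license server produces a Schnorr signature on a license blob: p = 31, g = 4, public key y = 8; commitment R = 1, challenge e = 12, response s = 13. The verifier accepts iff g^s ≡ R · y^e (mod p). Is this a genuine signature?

genuine

g^s mod p:
4^13 mod 31 = 2
R · y^e mod p:
8^12 mod 31 = 2
1·2 = 2 ≡ 2 (mod 31)
2 ≡ 2 (mod 31); signature holds.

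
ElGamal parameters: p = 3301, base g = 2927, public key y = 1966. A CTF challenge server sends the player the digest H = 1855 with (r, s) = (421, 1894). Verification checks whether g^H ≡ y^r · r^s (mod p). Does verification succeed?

fails

Left side g^H mod p:
2927^2 = 8567329 ≡ 1234
2927^4 ≡ 1234^2 = 1522756 ≡ 995
2927^8 ≡ 995^2 = 990025 ≡ 3026
2927^16 ≡ 3026^2 = 9156676 ≡ 3003
2927^32 ≡ 3003^2 = 9018009 ≡ 2978
2927^64 ≡ 2978^2 = 8868484 ≡ 1998
2927^128 ≡ 1998^2 = 3992004 ≡ 1095
2927^256 ≡ 1095^2 = 1199025 ≡ 762
2927^512 ≡ 762^2 = 580644 ≡ 2969
2927^1024 ≡ 2969^2 = 8814961 ≡ 1291
1855 = 1024 + 512 + 256 + 32 + 16 + 8 + 4 + 2 + 1, so 2927^1855 ≡ 1291·2969·762·2978·3003·3026·995·1234·2927 ≡ 1534 (mod 3301)
Right side y^r · r^s mod p:
1966^2 = 3865156 ≡ 2986
1966^4 ≡ 2986^2 = 8916196 ≡ 195
1966^8 ≡ 195^2 = 38025 ≡ 1714
1966^16 ≡ 1714^2 = 2937796 ≡ 3207
1966^32 ≡ 3207^2 = 10284849 ≡ 2234
1966^64 ≡ 2234^2 = 4990756 ≡ 2945
1966^128 ≡ 2945^2 = 8673025 ≡ 1298
1966^256 ≡ 1298^2 = 1684804 ≡ 1294
421 = 256 + 128 + 32 + 4 + 1, so 1966^421 ≡ 1294·1298·2234·195·1966 ≡ 237 (mod 3301)
421^2 = 177241 ≡ 2288
421^4 ≡ 2288^2 = 5234944 ≡ 2859
421^8 ≡ 2859^2 = 8173881 ≡ 605
421^16 ≡ 605^2 = 366025 ≡ 2915
421^32 ≡ 2915^2 = 8497225 ≡ 451
421^64 ≡ 451^2 = 203401 ≡ 2040
421^128 ≡ 2040^2 = 4161600 ≡ 2340
421^256 ≡ 2340^2 = 5475600 ≡ 2542
421^512 ≡ 2542^2 = 6461764 ≡ 1707
421^1024 ≡ 1707^2 = 2913849 ≡ 2367
1894 = 1024 + 512 + 256 + 64 + 32 + 4 + 2, so 421^1894 ≡ 2367·1707·2542·2040·451·2859·2288 ≡ 140 (mod 3301)
237·140 = 33180 ≡ 170 (mod 3301)
1534 ≠ 170, so verification fails.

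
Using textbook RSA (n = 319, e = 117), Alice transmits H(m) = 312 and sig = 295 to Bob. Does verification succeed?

passes

Squares mod 319: sig^1≡295, sig^2≡257, sig^4≡16, sig^8≡256, sig^16≡141, sig^32≡103, sig^64≡82
117 = 64 + 32 + 16 + 4 + 1, so sig^117 ≡ 82·103·141·16·295 ≡ 312 (mod 319)
312 = H(m), so the signature checks out.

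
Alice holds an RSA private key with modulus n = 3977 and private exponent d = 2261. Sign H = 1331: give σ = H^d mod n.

H^2261 mod 3977 = 2728

2728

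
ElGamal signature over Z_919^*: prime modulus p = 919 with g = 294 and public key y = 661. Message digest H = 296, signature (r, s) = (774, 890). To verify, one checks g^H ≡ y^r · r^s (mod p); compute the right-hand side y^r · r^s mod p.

843

Squares mod 919: 661^1≡661, 661^2≡396, 661^4≡586, 661^8≡609, 661^16≡524, 661^32≡714, 661^64≡670, 661^128≡428, 661^256≡303, 661^512≡828
774 = 512 + 256 + 4 + 2, so 661^774 ≡ 828·303·586·396 ≡ 434 (mod 919)
Squares mod 919: 774^1≡774, 774^2≡807, 774^4≡597, 774^8≡756, 774^16≡837, 774^32≡291, 774^64≡133, 774^128≡228, 774^256≡520, 774^512≡214
890 = 512 + 256 + 64 + 32 + 16 + 8 + 2, so 774^890 ≡ 214·520·133·291·837·756·807 ≡ 21 (mod 919)
y^r · r^s ≡ 434·21 = 9114 ≡ 843 (mod 919)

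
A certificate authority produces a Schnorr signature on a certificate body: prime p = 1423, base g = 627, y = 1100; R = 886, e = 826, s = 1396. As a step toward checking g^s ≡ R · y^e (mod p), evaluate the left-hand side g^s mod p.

1161

627^2 = 393129 ≡ 381
627^4 ≡ 381^2 = 145161 ≡ 15
627^8 ≡ 15^2 = 225
627^16 ≡ 225^2 = 50625 ≡ 820
627^32 ≡ 820^2 = 672400 ≡ 744
627^64 ≡ 744^2 = 553536 ≡ 1412
627^128 ≡ 1412^2 = 1993744 ≡ 121
627^256 ≡ 121^2 = 14641 ≡ 411
627^512 ≡ 411^2 = 168921 ≡ 1007
627^1024 ≡ 1007^2 = 1014049 ≡ 873
1396 = 1024 + 256 + 64 + 32 + 16 + 4, so 627^1396 ≡ 873·411·1412·744·820·15 ≡ 1161 (mod 1423)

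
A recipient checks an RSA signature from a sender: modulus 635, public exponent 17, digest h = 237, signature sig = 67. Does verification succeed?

passes

sig^2 ≡ 67^2 = 4489 ≡ 44
sig^4 ≡ 44^2 = 1936 ≡ 31
sig^8 ≡ 31^2 = 961 ≡ 326
sig^16 ≡ 326^2 = 106276 ≡ 231
17 = 16 + 1, so sig^17 ≡ 231·67 ≡ 237 (mod 635)
237 = h, so the signature checks out.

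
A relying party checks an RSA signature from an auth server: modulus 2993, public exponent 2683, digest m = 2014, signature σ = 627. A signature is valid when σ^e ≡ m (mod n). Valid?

no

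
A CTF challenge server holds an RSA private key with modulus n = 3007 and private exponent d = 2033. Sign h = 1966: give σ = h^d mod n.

2194

h^2 ≡ 1966^2 = 3865156 ≡ 1161
h^4 ≡ 1161^2 = 1347921 ≡ 785
h^8 ≡ 785^2 = 616225 ≡ 2797
h^16 ≡ 2797^2 = 7823209 ≡ 2002
h^32 ≡ 2002^2 = 4008004 ≡ 2680
h^64 ≡ 2680^2 = 7182400 ≡ 1684
h^128 ≡ 1684^2 = 2835856 ≡ 255
h^256 ≡ 255^2 = 65025 ≡ 1878
h^512 ≡ 1878^2 = 3526884 ≡ 2680
h^1024 ≡ 2680^2 = 7182400 ≡ 1684
2033 = 1024 + 512 + 256 + 128 + 64 + 32 + 16 + 1, so h^2033 ≡ 1684·2680·1878·255·1684·2680·2002·1966 ≡ 2194 (mod 3007)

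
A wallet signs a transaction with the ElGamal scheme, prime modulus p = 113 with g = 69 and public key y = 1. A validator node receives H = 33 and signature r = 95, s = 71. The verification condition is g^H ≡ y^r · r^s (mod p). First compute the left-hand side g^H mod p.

69

69^2 = 4761 ≡ 15
69^4 ≡ 15^2 = 225 ≡ 112
69^8 ≡ 112^2 = 12544 ≡ 1
69^16 ≡ 1^2 = 1
69^32 ≡ 1^2 = 1
33 = 32 + 1, so 69^33 ≡ 1·69 ≡ 69 (mod 113)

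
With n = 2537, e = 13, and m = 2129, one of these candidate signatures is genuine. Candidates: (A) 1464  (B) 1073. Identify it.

A

Candidate A: Squares mod 2537: 1464^1≡1464, 1464^2≡2068, 1464^4≡1779, 1464^8≡1202; 13 = 8 + 4 + 1, so 1464^13 ≡ 1202·1779·1464 ≡ 2129 (mod 2537)
  → matches m = 2129
Candidate B: Squares mod 2537: 1073^1≡1073, 1073^2≡2068, 1073^4≡1779, 1073^8≡1202; 13 = 8 + 4 + 1, so 1073^13 ≡ 1202·1779·1073 ≡ 408 (mod 2537)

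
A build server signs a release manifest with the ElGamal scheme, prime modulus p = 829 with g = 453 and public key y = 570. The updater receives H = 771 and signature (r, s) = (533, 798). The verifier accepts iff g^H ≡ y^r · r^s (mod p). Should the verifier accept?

reject

Left side g^H mod p:
Squares mod 829: 453^1≡453, 453^2≡446, 453^4≡785, 453^8≡278, 453^16≡187, 453^32≡151, 453^64≡418, 453^128≡634, 453^256≡720, 453^512≡275
771 = 512 + 256 + 2 + 1, so 453^771 ≡ 275·720·446·453 ≡ 505 (mod 829)
Right side y^r · r^s mod p:
Squares mod 829: 570^1≡570, 570^2≡761, 570^4≡479, 570^8≡637, 570^16≡388, 570^32≡495, 570^64≡470, 570^128≡386, 570^256≡605, 570^512≡436
533 = 512 + 16 + 4 + 1, so 570^533 ≡ 436·388·479·570 ≡ 106 (mod 829)
Squares mod 829: 533^1≡533, 533^2≡571, 533^4≡244, 533^8≡677, 533^16≡721, 533^32≡58, 533^64≡48, 533^128≡646, 533^256≡329, 533^512≡471
798 = 512 + 256 + 16 + 8 + 4 + 2, so 533^798 ≡ 471·329·721·677·244·571 ≡ 310 (mod 829)
106·310 = 32860 ≡ 529 (mod 829)
505 ≠ 529, so verification fails.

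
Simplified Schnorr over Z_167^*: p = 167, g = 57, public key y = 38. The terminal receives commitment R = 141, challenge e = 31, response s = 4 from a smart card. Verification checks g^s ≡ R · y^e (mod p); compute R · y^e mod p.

38^2 = 1444 ≡ 108
38^4 ≡ 108^2 = 11664 ≡ 141
38^8 ≡ 141^2 = 19881 ≡ 8
38^16 ≡ 8^2 = 64
31 = 16 + 8 + 4 + 2 + 1, so 38^31 ≡ 64·8·141·108·38 ≡ 99 (mod 167)
R · y^e ≡ 141·99 = 13959 ≡ 98 (mod 167)

98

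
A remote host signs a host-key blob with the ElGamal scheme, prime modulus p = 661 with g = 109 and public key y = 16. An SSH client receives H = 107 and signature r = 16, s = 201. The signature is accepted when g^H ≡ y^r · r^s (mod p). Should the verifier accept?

Left side g^H mod p:
109^2 = 11881 ≡ 644
109^4 ≡ 644^2 = 414736 ≡ 289
109^8 ≡ 289^2 = 83521 ≡ 235
109^16 ≡ 235^2 = 55225 ≡ 362
109^32 ≡ 362^2 = 131044 ≡ 166
109^64 ≡ 166^2 = 27556 ≡ 455
107 = 64 + 32 + 8 + 2 + 1, so 109^107 ≡ 455·166·235·644·109 ≡ 226 (mod 661)
Right side y^r · r^s mod p:
16^2 = 256
16^4 ≡ 256^2 = 65536 ≡ 97
16^8 ≡ 97^2 = 9409 ≡ 155
16^16 ≡ 155^2 = 24025 ≡ 229
16^2 = 256
16^4 ≡ 256^2 = 65536 ≡ 97
16^8 ≡ 97^2 = 9409 ≡ 155
16^16 ≡ 155^2 = 24025 ≡ 229
16^32 ≡ 229^2 = 52441 ≡ 222
16^64 ≡ 222^2 = 49284 ≡ 370
16^128 ≡ 370^2 = 136900 ≡ 73
201 = 128 + 64 + 8 + 1, so 16^201 ≡ 73·370·155·16 ≡ 382 (mod 661)
229·382 = 87478 ≡ 226 (mod 661)
226 ≡ 226 (mod 661), so the signature is genuine.

accept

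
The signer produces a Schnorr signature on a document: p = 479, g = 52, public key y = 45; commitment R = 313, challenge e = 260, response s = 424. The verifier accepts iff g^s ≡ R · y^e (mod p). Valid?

yes

g^s mod p:
Squares mod 479: 52^1≡52, 52^2≡309, 52^4≡160, 52^8≡213, 52^16≡343, 52^32≡294, 52^64≡216, 52^128≡193, 52^256≡366
424 = 256 + 128 + 32 + 8, so 52^424 ≡ 366·193·294·213 ≡ 165 (mod 479)
R · y^e mod p:
Squares mod 479: 45^1≡45, 45^2≡109, 45^4≡385, 45^8≡214, 45^16≡291, 45^32≡377, 45^64≡345, 45^128≡233, 45^256≡162
260 = 256 + 4, so 45^260 ≡ 162·385 ≡ 100 (mod 479)
313·100 = 31300 ≡ 165 (mod 479)
165 ≡ 165 (mod 479); signature holds.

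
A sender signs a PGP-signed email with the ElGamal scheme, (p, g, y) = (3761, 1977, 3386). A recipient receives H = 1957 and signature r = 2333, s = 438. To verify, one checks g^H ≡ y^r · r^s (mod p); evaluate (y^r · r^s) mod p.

78

Squares mod 3761: 3386^1≡3386, 3386^2≡1468, 3386^4≡3732, 3386^8≡841, 3386^16≡213, 3386^32≡237, 3386^64≡3515, 3386^128≡340, 3386^256≡2770, 3386^512≡460, 3386^1024≡984, 3386^2048≡1679
2333 = 2048 + 256 + 16 + 8 + 4 + 1, so 3386^2333 ≡ 1679·2770·213·841·3732·3386 ≡ 3365 (mod 3761)
Squares mod 3761: 2333^1≡2333, 2333^2≡722, 2333^4≡2266, 2333^8≡991, 2333^16≡460, 2333^32≡984, 2333^64≡1679, 2333^128≡2052, 2333^256≡2145
438 = 256 + 128 + 32 + 16 + 4 + 2, so 2333^438 ≡ 2145·2052·984·460·2266·722 ≡ 3020 (mod 3761)
y^r · r^s ≡ 3365·3020 = 10162300 ≡ 78 (mod 3761)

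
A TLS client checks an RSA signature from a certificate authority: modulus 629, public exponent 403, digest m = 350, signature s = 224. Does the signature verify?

verifies

s^2 ≡ 224^2 = 50176 ≡ 485
s^4 ≡ 485^2 = 235225 ≡ 608
s^8 ≡ 608^2 = 369664 ≡ 441
s^16 ≡ 441^2 = 194481 ≡ 120
s^32 ≡ 120^2 = 14400 ≡ 562
s^64 ≡ 562^2 = 315844 ≡ 86
s^128 ≡ 86^2 = 7396 ≡ 477
s^256 ≡ 477^2 = 227529 ≡ 460
403 = 256 + 128 + 16 + 2 + 1, so s^403 ≡ 460·477·120·485·224 ≡ 350 (mod 629)
s^403 mod 629 = 350 matches m.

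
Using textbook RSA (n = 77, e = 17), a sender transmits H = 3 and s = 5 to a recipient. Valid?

yes

s^2 ≡ 5^2 = 25
s^4 ≡ 25^2 = 625 ≡ 9
s^8 ≡ 9^2 = 81 ≡ 4
s^16 ≡ 4^2 = 16
17 = 16 + 1, so s^17 ≡ 16·5 ≡ 3 (mod 77)
s^17 mod 77 = 3 matches H.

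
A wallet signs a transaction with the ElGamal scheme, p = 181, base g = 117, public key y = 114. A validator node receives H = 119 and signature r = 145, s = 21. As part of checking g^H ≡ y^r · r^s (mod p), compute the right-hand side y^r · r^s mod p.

114^145 mod 181 = 132
145^21 mod 181 = 135
y^r · r^s ≡ 132·135 = 17820 ≡ 82 (mod 181)

82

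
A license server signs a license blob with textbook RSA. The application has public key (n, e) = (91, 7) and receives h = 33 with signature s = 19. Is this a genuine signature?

genuine

s^2 ≡ 19^2 = 361 ≡ 88
s^4 ≡ 88^2 = 7744 ≡ 9
7 = 4 + 2 + 1, so s^7 ≡ 9·88·19 ≡ 33 (mod 91)
Since 33 equals the digest 33, verification succeeds.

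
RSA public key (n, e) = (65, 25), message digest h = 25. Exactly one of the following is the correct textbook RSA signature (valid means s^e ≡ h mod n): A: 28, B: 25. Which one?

Candidate A: 28^2 = 784 ≡ 4; 28^4 ≡ 4^2 = 16; 28^8 ≡ 16^2 = 256 ≡ 61; 28^16 ≡ 61^2 = 3721 ≡ 16; 25 = 16 + 8 + 1, so 28^25 ≡ 16·61·28 ≡ 28 (mod 65)
Candidate B: 25^2 = 625 ≡ 40; 25^4 ≡ 40^2 = 1600 ≡ 40; 25^8 ≡ 40^2 = 1600 ≡ 40; 25^16 ≡ 40^2 = 1600 ≡ 40; 25 = 16 + 8 + 1, so 25^25 ≡ 40·40·25 ≡ 25 (mod 65)
  → matches h = 25

B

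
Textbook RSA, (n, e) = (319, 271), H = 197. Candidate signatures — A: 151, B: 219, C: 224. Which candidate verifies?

B

Candidate A: Squares mod 319: 151^1≡151, 151^2≡152, 151^4≡136, 151^8≡313, 151^16≡36, 151^32≡20, 151^64≡81, 151^128≡181, 151^256≡223; 271 = 256 + 8 + 4 + 2 + 1, so 151^271 ≡ 223·313·136·152·151 ≡ 294 (mod 319)
Candidate B: Squares mod 319: 219^1≡219, 219^2≡111, 219^4≡199, 219^8≡45, 219^16≡111, 219^32≡199, 219^64≡45, 219^128≡111, 219^256≡199; 271 = 256 + 8 + 4 + 2 + 1, so 219^271 ≡ 199·45·199·111·219 ≡ 197 (mod 319)
  → matches H = 197
Candidate C: Squares mod 319: 224^1≡224, 224^2≡93, 224^4≡36, 224^8≡20, 224^16≡81, 224^32≡181, 224^64≡223, 224^128≡284, 224^256≡268; 271 = 256 + 8 + 4 + 2 + 1, so 224^271 ≡ 268·20·36·93·224 ≡ 114 (mod 319)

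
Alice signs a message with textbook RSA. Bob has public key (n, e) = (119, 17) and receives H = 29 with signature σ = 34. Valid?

no

σ^2 ≡ 34^2 = 1156 ≡ 85
σ^4 ≡ 85^2 = 7225 ≡ 85
σ^8 ≡ 85^2 = 7225 ≡ 85
σ^16 ≡ 85^2 = 7225 ≡ 85
17 = 16 + 1, so σ^17 ≡ 85·34 ≡ 34 (mod 119)
The recovered value 34 does not match the digest 29.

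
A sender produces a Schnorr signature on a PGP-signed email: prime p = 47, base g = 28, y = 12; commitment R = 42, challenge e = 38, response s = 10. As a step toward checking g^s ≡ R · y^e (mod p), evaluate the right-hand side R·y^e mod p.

4

12^38 mod 47 = 18
R · y^e ≡ 42·18 = 756 ≡ 4 (mod 47)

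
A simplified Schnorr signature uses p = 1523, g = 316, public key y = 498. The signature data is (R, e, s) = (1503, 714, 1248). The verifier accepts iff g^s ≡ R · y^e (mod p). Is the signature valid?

g^s mod p:
316^2 = 99856 ≡ 861
316^4 ≡ 861^2 = 741321 ≡ 1143
316^8 ≡ 1143^2 = 1306449 ≡ 1238
316^16 ≡ 1238^2 = 1532644 ≡ 506
316^32 ≡ 506^2 = 256036 ≡ 172
316^64 ≡ 172^2 = 29584 ≡ 647
316^128 ≡ 647^2 = 418609 ≡ 1307
316^256 ≡ 1307^2 = 1708249 ≡ 966
316^512 ≡ 966^2 = 933156 ≡ 1080
316^1024 ≡ 1080^2 = 1166400 ≡ 1305
1248 = 1024 + 128 + 64 + 32, so 316^1248 ≡ 1305·1307·647·172 ≡ 582 (mod 1523)
R · y^e mod p:
498^2 = 248004 ≡ 1278
498^4 ≡ 1278^2 = 1633284 ≡ 628
498^8 ≡ 628^2 = 394384 ≡ 1450
498^16 ≡ 1450^2 = 2102500 ≡ 760
498^32 ≡ 760^2 = 577600 ≡ 383
498^64 ≡ 383^2 = 146689 ≡ 481
498^128 ≡ 481^2 = 231361 ≡ 1388
498^256 ≡ 1388^2 = 1926544 ≡ 1472
498^512 ≡ 1472^2 = 2166784 ≡ 1078
714 = 512 + 128 + 64 + 8 + 2, so 498^714 ≡ 1078·1388·481·1450·1278 ≡ 1037 (mod 1523)
1503·1037 = 1558611 ≡ 582 (mod 1523)
582 ≡ 582 (mod 1523); signature holds.

valid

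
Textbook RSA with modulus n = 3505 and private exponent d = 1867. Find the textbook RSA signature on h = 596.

Squares mod 3505: h^1≡596, h^2≡1211, h^4≡1431, h^8≡841, h^16≡2776, h^32≡2186, h^64≡1281, h^128≡621, h^256≡91, h^512≡1271, h^1024≡3141
1867 = 1024 + 512 + 256 + 64 + 8 + 2 + 1, so h^1867 ≡ 3141·1271·91·1281·841·1211·596 ≡ 2391 (mod 3505)

2391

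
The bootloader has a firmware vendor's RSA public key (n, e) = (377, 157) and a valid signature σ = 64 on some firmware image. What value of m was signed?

129

Squares mod 377: σ^1≡64, σ^2≡326, σ^4≡339, σ^8≡313, σ^16≡326, σ^32≡339, σ^64≡313, σ^128≡326
157 = 128 + 16 + 8 + 4 + 1, so σ^157 ≡ 326·326·313·339·64 ≡ 129 (mod 377)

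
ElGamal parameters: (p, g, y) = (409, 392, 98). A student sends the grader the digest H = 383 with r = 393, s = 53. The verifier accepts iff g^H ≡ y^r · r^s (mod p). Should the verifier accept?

accept

Left side g^H mod p:
392^383 mod 409 = 328
Right side y^r · r^s mod p:
98^393 mod 409 = 216
393^53 mod 409 = 153
216·153 = 33048 ≡ 328 (mod 409)
328 ≡ 328 (mod 409), so the signature is genuine.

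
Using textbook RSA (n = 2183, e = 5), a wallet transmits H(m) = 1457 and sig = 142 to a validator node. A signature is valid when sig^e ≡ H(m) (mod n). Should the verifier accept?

reject

sig^5 mod 2183 = 1400
The recovered value 1400 does not match the digest 1457.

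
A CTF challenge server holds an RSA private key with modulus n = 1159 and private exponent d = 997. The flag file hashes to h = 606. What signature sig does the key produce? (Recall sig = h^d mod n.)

h^2 ≡ 606^2 = 367236 ≡ 992
h^4 ≡ 992^2 = 984064 ≡ 73
h^8 ≡ 73^2 = 5329 ≡ 693
h^16 ≡ 693^2 = 480249 ≡ 423
h^32 ≡ 423^2 = 178929 ≡ 443
h^64 ≡ 443^2 = 196249 ≡ 378
h^128 ≡ 378^2 = 142884 ≡ 327
h^256 ≡ 327^2 = 106929 ≡ 301
h^512 ≡ 301^2 = 90601 ≡ 199
997 = 512 + 256 + 128 + 64 + 32 + 4 + 1, so h^997 ≡ 199·301·327·378·443·73·606 ≡ 879 (mod 1159)

879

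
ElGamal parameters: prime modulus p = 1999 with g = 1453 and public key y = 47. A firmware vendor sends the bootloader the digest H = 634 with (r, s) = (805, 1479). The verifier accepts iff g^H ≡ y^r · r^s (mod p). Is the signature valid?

valid

Left side g^H mod p:
1453^634 mod 1999 = 1702
Right side y^r · r^s mod p:
47^805 mod 1999 = 644
805^1479 mod 1999 = 431
644·431 = 277564 ≡ 1702 (mod 1999)
1702 ≡ 1702 (mod 1999), so the signature is genuine.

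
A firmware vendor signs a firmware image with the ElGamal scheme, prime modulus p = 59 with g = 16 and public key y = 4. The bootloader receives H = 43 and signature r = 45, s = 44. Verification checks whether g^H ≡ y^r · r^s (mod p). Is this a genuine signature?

Left side g^H mod p:
16^2 = 256 ≡ 20
16^4 ≡ 20^2 = 400 ≡ 46
16^8 ≡ 46^2 = 2116 ≡ 51
16^16 ≡ 51^2 = 2601 ≡ 5
16^32 ≡ 5^2 = 25
43 = 32 + 8 + 2 + 1, so 16^43 ≡ 25·51·20·16 ≡ 15 (mod 59)
Right side y^r · r^s mod p:
4^2 = 16
4^4 ≡ 16^2 = 256 ≡ 20
4^8 ≡ 20^2 = 400 ≡ 46
4^16 ≡ 46^2 = 2116 ≡ 51
4^32 ≡ 51^2 = 2601 ≡ 5
45 = 32 + 8 + 4 + 1, so 4^45 ≡ 5·46·20·4 ≡ 51 (mod 59)
45^2 = 2025 ≡ 19
45^4 ≡ 19^2 = 361 ≡ 7
45^8 ≡ 7^2 = 49
45^16 ≡ 49^2 = 2401 ≡ 41
45^32 ≡ 41^2 = 1681 ≡ 29
44 = 32 + 8 + 4, so 45^44 ≡ 29·49·7 ≡ 35 (mod 59)
51·35 = 1785 ≡ 15 (mod 59)
15 ≡ 15 (mod 59), so the signature is genuine.

genuine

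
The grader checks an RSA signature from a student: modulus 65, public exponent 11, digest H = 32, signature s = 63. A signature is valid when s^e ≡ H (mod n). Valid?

yes

s^2 ≡ 63^2 = 3969 ≡ 4
s^4 ≡ 4^2 = 16
s^8 ≡ 16^2 = 256 ≡ 61
11 = 8 + 2 + 1, so s^11 ≡ 61·4·63 ≡ 32 (mod 65)
Since 32 equals the digest 32, verification succeeds.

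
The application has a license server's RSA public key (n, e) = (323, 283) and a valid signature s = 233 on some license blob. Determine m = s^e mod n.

s^283 mod 323 = 74

74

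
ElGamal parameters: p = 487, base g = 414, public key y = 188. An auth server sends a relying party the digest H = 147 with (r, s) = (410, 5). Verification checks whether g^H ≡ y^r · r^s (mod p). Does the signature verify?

does not verify

Left side g^H mod p:
414^147 mod 487 = 26
Right side y^r · r^s mod p:
188^410 mod 487 = 342
410^5 mod 487 = 316
342·316 = 108072 ≡ 445 (mod 487)
26 ≠ 445, so verification fails.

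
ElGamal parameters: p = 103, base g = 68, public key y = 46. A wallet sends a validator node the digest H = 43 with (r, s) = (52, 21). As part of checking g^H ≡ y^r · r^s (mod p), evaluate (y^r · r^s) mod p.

55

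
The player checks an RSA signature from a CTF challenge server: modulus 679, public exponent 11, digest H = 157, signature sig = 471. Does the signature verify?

does not verify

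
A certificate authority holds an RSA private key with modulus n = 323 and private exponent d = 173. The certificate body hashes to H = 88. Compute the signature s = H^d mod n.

H^2 ≡ 88^2 = 7744 ≡ 315
H^4 ≡ 315^2 = 99225 ≡ 64
H^8 ≡ 64^2 = 4096 ≡ 220
H^16 ≡ 220^2 = 48400 ≡ 273
H^32 ≡ 273^2 = 74529 ≡ 239
H^64 ≡ 239^2 = 57121 ≡ 273
H^128 ≡ 273^2 = 74529 ≡ 239
173 = 128 + 32 + 8 + 4 + 1, so H^173 ≡ 239·239·220·64·88 ≡ 46 (mod 323)

46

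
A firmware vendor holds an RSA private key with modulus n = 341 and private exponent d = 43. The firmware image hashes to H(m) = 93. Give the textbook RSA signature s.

279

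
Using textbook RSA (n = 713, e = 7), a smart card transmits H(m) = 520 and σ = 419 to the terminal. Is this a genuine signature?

σ^2 ≡ 419^2 = 175561 ≡ 163
σ^4 ≡ 163^2 = 26569 ≡ 188
7 = 4 + 2 + 1, so σ^7 ≡ 188·163·419 ≡ 132 (mod 713)
The recovered value 132 does not match the digest 520.

forged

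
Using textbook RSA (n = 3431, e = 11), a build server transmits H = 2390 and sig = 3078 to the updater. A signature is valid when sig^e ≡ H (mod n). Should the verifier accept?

sig^11 mod 3431 = 2390
2390 = H, so the signature checks out.

accept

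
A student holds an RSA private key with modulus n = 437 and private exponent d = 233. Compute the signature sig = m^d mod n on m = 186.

m^2 ≡ 186^2 = 34596 ≡ 73
m^4 ≡ 73^2 = 5329 ≡ 85
m^8 ≡ 85^2 = 7225 ≡ 233
m^16 ≡ 233^2 = 54289 ≡ 101
m^32 ≡ 101^2 = 10201 ≡ 150
m^64 ≡ 150^2 = 22500 ≡ 213
m^128 ≡ 213^2 = 45369 ≡ 358
233 = 128 + 64 + 32 + 8 + 1, so m^233 ≡ 358·213·150·233·186 ≡ 280 (mod 437)

280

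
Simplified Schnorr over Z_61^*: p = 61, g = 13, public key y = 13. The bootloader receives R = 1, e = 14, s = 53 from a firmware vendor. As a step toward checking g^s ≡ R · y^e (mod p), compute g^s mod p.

47

Squares mod 61: 13^1≡13, 13^2≡47, 13^4≡13, 13^8≡47, 13^16≡13, 13^32≡47
53 = 32 + 16 + 4 + 1, so 13^53 ≡ 47·13·13·13 ≡ 47 (mod 61)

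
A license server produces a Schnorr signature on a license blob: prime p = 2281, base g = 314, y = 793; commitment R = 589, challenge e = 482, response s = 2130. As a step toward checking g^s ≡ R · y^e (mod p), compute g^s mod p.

314^2 = 98596 ≡ 513
314^4 ≡ 513^2 = 263169 ≡ 854
314^8 ≡ 854^2 = 729316 ≡ 1677
314^16 ≡ 1677^2 = 2812329 ≡ 2137
314^32 ≡ 2137^2 = 4566769 ≡ 207
314^64 ≡ 207^2 = 42849 ≡ 1791
314^128 ≡ 1791^2 = 3207681 ≡ 595
314^256 ≡ 595^2 = 354025 ≡ 470
314^512 ≡ 470^2 = 220900 ≡ 1924
314^1024 ≡ 1924^2 = 3701776 ≡ 1994
314^2048 ≡ 1994^2 = 3976036 ≡ 253
2130 = 2048 + 64 + 16 + 2, so 314^2130 ≡ 253·1791·2137·513 ≡ 213 (mod 2281)

213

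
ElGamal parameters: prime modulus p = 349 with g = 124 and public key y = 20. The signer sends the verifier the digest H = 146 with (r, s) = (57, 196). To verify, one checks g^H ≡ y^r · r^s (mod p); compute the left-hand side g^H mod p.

Squares mod 349: 124^1≡124, 124^2≡20, 124^4≡51, 124^8≡158, 124^16≡185, 124^32≡23, 124^64≡180, 124^128≡292
146 = 128 + 16 + 2, so 124^146 ≡ 292·185·20 ≡ 245 (mod 349)

245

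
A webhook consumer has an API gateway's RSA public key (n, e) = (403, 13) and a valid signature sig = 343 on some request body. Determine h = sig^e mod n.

sig^2 ≡ 343^2 = 117649 ≡ 376
sig^4 ≡ 376^2 = 141376 ≡ 326
sig^8 ≡ 326^2 = 106276 ≡ 287
13 = 8 + 4 + 1, so sig^13 ≡ 287·326·343 ≡ 70 (mod 403)

70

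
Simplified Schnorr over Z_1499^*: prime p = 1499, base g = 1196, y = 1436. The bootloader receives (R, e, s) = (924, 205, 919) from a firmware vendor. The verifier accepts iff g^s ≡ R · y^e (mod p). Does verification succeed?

fails

g^s mod p:
1196^2 = 1430416 ≡ 370
1196^4 ≡ 370^2 = 136900 ≡ 491
1196^8 ≡ 491^2 = 241081 ≡ 1241
1196^16 ≡ 1241^2 = 1540081 ≡ 608
1196^32 ≡ 608^2 = 369664 ≡ 910
1196^64 ≡ 910^2 = 828100 ≡ 652
1196^128 ≡ 652^2 = 425104 ≡ 887
1196^256 ≡ 887^2 = 786769 ≡ 1293
1196^512 ≡ 1293^2 = 1671849 ≡ 464
919 = 512 + 256 + 128 + 16 + 4 + 2 + 1, so 1196^919 ≡ 464·1293·887·608·491·370·1196 ≡ 267 (mod 1499)
R · y^e mod p:
1436^2 = 2062096 ≡ 971
1436^4 ≡ 971^2 = 942841 ≡ 1469
1436^8 ≡ 1469^2 = 2157961 ≡ 900
1436^16 ≡ 900^2 = 810000 ≡ 540
1436^32 ≡ 540^2 = 291600 ≡ 794
1436^64 ≡ 794^2 = 630436 ≡ 856
1436^128 ≡ 856^2 = 732736 ≡ 1224
205 = 128 + 64 + 8 + 4 + 1, so 1436^205 ≡ 1224·856·900·1469·1436 ≡ 1318 (mod 1499)
924·1318 = 1217832 ≡ 644 (mod 1499)
267 ≠ 644; the check fails.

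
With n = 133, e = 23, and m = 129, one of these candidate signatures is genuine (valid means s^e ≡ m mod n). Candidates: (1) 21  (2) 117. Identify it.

2

Candidate 1: 21^2 = 441 ≡ 42; 21^4 ≡ 42^2 = 1764 ≡ 35; 21^8 ≡ 35^2 = 1225 ≡ 28; 21^16 ≡ 28^2 = 784 ≡ 119; 23 = 16 + 4 + 2 + 1, so 21^23 ≡ 119·35·42·21 ≡ 70 (mod 133)
Candidate 2: 117^2 = 13689 ≡ 123; 117^4 ≡ 123^2 = 15129 ≡ 100; 117^8 ≡ 100^2 = 10000 ≡ 25; 117^16 ≡ 25^2 = 625 ≡ 93; 23 = 16 + 4 + 2 + 1, so 117^23 ≡ 93·100·123·117 ≡ 129 (mod 133)
  → matches m = 129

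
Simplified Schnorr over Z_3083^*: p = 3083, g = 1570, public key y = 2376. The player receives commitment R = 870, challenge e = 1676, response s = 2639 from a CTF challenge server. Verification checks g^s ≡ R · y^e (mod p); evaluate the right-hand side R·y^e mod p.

2319

2376^2 = 5645376 ≡ 403
2376^4 ≡ 403^2 = 162409 ≡ 2093
2376^8 ≡ 2093^2 = 4380649 ≡ 2789
2376^16 ≡ 2789^2 = 7778521 ≡ 112
2376^32 ≡ 112^2 = 12544 ≡ 212
2376^64 ≡ 212^2 = 44944 ≡ 1782
2376^128 ≡ 1782^2 = 3175524 ≡ 34
2376^256 ≡ 34^2 = 1156
2376^512 ≡ 1156^2 = 1336336 ≡ 1397
2376^1024 ≡ 1397^2 = 1951609 ≡ 70
1676 = 1024 + 512 + 128 + 8 + 4, so 2376^1676 ≡ 70·1397·34·2789·2093 ≡ 1693 (mod 3083)
R · y^e ≡ 870·1693 = 1472910 ≡ 2319 (mod 3083)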